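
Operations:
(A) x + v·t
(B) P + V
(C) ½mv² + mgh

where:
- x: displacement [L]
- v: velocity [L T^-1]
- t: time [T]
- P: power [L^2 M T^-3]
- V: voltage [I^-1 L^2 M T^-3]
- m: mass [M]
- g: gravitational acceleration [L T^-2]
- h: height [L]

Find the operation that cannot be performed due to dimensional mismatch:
(B) P + V

(A) x + v·t: x [L] and v·t [L] — same dimensions ✓
(B) P + V: P [L^2 M T^-3] and V [I^-1 L^2 M T^-3] — different dimensions cannot be added/subtracted ✗
(C) ½mv² + mgh: ½mv² [L^2 M T^-2] and mgh [L^2 M T^-2] — same dimensions ✓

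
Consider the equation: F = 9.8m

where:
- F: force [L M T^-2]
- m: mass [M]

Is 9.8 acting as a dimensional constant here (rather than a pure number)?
Yes

F has dimensions [L M T^-2], while m alone has dimensions [M]. For the equation to balance, the factor 9.8 must carry dimensions [L T^-2] — it is a dimensional constant (a numerical value of a physical quantity with its units suppressed), not a pure number.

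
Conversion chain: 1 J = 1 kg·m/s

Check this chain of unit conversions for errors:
The chain is incorrect (it contains an error).

Incorrect: Joule is kg·m²/s², not kg·m/s (that is momentum)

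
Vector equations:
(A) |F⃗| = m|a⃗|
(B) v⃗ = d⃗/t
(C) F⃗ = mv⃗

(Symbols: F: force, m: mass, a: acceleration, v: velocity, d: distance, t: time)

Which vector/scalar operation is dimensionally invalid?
(C) F⃗ = mv⃗

(A) |F⃗| = m|a⃗|: LHS [L M T^-2], RHS [L M T^-2] ✓ — magnitudes of vectors are scalars
(B) v⃗ = d⃗/t: LHS [L T^-1], RHS [L T^-1] ✓ — displacement (vector) divided by time (scalar)
(C) F⃗ = mv⃗: LHS [L M T^-2], RHS [L M T^-1] ✗ — mass times velocity is momentum, not force; should be ma⃗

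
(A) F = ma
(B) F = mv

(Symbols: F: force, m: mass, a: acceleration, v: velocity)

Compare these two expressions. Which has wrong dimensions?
(B)

(A) F = ma: LHS [L M T^-2], RHS [L M T^-2] ✓
(B) F = mv: LHS [L M T^-2], RHS [L M T^-1] ✗

Expression (B) F = mv is dimensionally incorrect.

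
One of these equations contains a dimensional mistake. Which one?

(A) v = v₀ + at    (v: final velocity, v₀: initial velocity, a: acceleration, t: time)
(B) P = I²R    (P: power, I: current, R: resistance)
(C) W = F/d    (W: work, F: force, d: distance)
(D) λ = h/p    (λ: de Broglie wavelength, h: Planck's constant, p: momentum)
(C) W = F/d

The equation (C) W = F/d is dimensionally incorrect.

LHS (W): [L^2 M T^-2]
RHS (F/d): [M T^-2] ✗

The dimensions do not match. The other three equations balance.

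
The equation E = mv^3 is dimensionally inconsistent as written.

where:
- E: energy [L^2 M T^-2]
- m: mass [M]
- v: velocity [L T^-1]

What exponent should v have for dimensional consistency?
The exponent of v should be 2: E = mv^2

The LHS E has dimensions [L^2 M T^-2]; v has dimensions [L T^-1].
As written, the RHS mv^3 (exponent 3 on v) has dimensions [L^3 M T^-3], which does not match.
With exponent 2, the RHS mv^2 has dimensions [L^2 M T^-2], matching the LHS.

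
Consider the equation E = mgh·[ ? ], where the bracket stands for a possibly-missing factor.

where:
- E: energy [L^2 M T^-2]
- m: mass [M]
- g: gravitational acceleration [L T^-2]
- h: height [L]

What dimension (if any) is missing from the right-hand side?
Nothing is missing — the bracketed factor must be dimensionless.

E has dimensions [L^2 M T^-2] and mgh already has dimensions [L^2 M T^-2], so E = mgh is dimensionally complete.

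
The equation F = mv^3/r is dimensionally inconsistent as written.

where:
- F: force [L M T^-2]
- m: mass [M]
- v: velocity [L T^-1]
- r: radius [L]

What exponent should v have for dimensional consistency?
The exponent of v should be 2: F = mv^2/r

The LHS F has dimensions [L M T^-2]; v has dimensions [L T^-1].
As written, the RHS mv^3/r (exponent 3 on v) has dimensions [L^2 M T^-3], which does not match.
With exponent 2, the RHS mv^2/r has dimensions [L M T^-2], matching the LHS.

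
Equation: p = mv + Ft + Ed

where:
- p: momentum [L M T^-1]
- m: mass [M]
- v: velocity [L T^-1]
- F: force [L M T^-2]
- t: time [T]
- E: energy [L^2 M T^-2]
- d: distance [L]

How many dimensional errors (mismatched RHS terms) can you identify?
1

LHS p: [L M T^-1]
- mv: [L M T^-1] ✓
- Ft: [L M T^-1] ✓
- Ed: [L^3 M T^-2] ✗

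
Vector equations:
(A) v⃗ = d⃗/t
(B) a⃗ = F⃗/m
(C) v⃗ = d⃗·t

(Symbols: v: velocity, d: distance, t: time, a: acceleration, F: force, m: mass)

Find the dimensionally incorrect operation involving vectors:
(C) v⃗ = d⃗·t

(A) v⃗ = d⃗/t: LHS [L T^-1], RHS [L T^-1] ✓ — displacement (vector) divided by time (scalar)
(B) a⃗ = F⃗/m: LHS [L T^-2], RHS [L T^-2] ✓ — force (vector) divided by mass (scalar)
(C) v⃗ = d⃗·t: LHS [L T^-1], RHS [L T] ✗ — velocity is displacement per time; should be d⃗/t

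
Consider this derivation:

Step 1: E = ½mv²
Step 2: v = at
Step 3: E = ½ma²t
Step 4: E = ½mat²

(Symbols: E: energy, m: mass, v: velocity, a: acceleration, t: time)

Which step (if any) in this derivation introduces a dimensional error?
Step 3

Step 1: E = ½mv² → LHS [L^2 M T^-2], RHS [L^2 M T^-2] ✓
Step 2: v = at → LHS [L T^-1], RHS [L T^-1] ✓
Step 3: E = ½ma²t → LHS [L^2 M T^-2], RHS [L^2 M T^-3] ✗

The first dimensional inconsistency appears in step 3: E = ½ma²t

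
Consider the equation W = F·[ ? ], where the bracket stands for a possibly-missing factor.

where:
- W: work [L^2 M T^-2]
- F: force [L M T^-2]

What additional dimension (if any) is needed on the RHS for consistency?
[L] — length (e.g. a distance d)

W has dimensions [L^2 M T^-2]; F has dimensions [L M T^-2].
The bracketed factor must supply [L^2 M T^-2] / [L M T^-2] = [L].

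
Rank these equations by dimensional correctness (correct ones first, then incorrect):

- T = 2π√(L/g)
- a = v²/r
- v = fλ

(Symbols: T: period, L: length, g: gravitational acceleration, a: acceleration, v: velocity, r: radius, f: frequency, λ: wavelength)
Dimensionally correct: T = 2π√(L/g), a = v²/r, v = fλ
Dimensionally incorrect: none
Ordered (correct first, then incorrect): T = 2π√(L/g), a = v²/r, v = fλ

- T = 2π√(L/g): LHS [T], RHS [T] → correct ✓
- a = v²/r: LHS [L T^-2], RHS [L T^-2] → correct ✓
- v = fλ: LHS [L T^-1], RHS [L T^-1] → correct ✓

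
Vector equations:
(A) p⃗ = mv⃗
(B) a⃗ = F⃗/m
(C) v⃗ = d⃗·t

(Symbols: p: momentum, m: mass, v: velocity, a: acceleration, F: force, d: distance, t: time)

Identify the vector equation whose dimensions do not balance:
(C) v⃗ = d⃗·t

(A) p⃗ = mv⃗: LHS [L M T^-1], RHS [L M T^-1] ✓ — mass (scalar) times velocity (vector)
(B) a⃗ = F⃗/m: LHS [L T^-2], RHS [L T^-2] ✓ — force (vector) divided by mass (scalar)
(C) v⃗ = d⃗·t: LHS [L T^-1], RHS [L T] ✗ — velocity is displacement per time; should be d⃗/t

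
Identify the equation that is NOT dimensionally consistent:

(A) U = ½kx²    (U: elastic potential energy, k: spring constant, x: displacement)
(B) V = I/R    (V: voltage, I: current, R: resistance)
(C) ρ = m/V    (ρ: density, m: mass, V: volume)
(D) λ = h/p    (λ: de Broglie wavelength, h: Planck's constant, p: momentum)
(B) V = I/R

The equation (B) V = I/R is dimensionally incorrect.

LHS (V): [I^-1 L^2 M T^-3]
RHS (I/R): [I^3 L^-2 M^-1 T^3] ✗

The dimensions do not match. The other three equations balance.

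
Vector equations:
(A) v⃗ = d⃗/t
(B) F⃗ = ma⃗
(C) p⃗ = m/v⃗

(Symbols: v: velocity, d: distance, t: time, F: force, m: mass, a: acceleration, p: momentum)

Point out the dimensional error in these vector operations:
(C) p⃗ = m/v⃗

(A) v⃗ = d⃗/t: LHS [L T^-1], RHS [L T^-1] ✓ — displacement (vector) divided by time (scalar)
(B) F⃗ = ma⃗: LHS [L M T^-2], RHS [L M T^-2] ✓ — Force and acceleration are vectors, mass is a scalar
(C) p⃗ = m/v⃗: LHS [L M T^-1], RHS [L^-1 M T] ✗ — momentum is mass times velocity; should be mv⃗ (and division by a vector is undefined)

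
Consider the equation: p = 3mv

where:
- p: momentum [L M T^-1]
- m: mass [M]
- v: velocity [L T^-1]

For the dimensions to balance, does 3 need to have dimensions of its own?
No

p has dimensions [L M T^-1] and mv already has dimensions [L M T^-1], so the equation balances without 3 contributing any dimensions. 3 is a pure (dimensionless) number; changing or removing it would not affect dimensional consistency.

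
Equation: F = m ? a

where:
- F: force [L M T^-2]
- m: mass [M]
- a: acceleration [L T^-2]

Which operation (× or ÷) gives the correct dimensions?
multiplication (×): F = m × a

F [L M T^-2]; m [M]; a [L T^-2].
m × a → [L M T^-2] ✓
m ÷ a → [L^-1 M T^2] ✗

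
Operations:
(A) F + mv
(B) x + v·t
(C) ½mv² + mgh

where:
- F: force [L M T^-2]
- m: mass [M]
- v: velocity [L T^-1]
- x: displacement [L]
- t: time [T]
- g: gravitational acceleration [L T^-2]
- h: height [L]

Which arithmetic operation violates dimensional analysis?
(A) F + mv

(A) F + mv: F [L M T^-2] and mv [L M T^-1] — different dimensions cannot be added/subtracted ✗
(B) x + v·t: x [L] and v·t [L] — same dimensions ✓
(C) ½mv² + mgh: ½mv² [L^2 M T^-2] and mgh [L^2 M T^-2] — same dimensions ✓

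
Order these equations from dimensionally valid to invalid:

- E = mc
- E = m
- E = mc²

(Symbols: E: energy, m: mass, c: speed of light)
Dimensionally correct: E = mc²
Dimensionally incorrect: E = mc, E = m
Ordered (correct first, then incorrect): E = mc², E = mc, E = m

- E = mc: LHS [L^2 M T^-2], RHS [L M T^-1] → incorrect ✗
- E = m: LHS [L^2 M T^-2], RHS [M] → incorrect ✗
- E = mc²: LHS [L^2 M T^-2], RHS [L^2 M T^-2] → correct ✓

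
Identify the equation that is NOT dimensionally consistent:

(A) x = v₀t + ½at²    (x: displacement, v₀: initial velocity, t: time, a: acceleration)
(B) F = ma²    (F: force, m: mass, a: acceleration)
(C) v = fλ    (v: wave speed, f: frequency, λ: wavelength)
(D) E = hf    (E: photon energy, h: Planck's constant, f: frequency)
(B) F = ma²

The equation (B) F = ma² is dimensionally incorrect.

LHS (F): [L M T^-2]
RHS (ma²): [L^2 M T^-4] ✗

The dimensions do not match. The other three equations balance.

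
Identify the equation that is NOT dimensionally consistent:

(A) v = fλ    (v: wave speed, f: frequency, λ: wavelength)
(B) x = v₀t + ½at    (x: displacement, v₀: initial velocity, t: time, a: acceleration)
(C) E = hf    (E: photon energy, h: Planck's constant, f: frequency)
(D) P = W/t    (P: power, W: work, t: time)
(B) x = v₀t + ½at

The equation (B) x = v₀t + ½at is dimensionally incorrect.

LHS (x): [L]
RHS terms:
  - v₀t: [L] ✓
  - ½at: [L T^-1] ✗ (does not match LHS)

The dimensions do not match. The other three equations balance.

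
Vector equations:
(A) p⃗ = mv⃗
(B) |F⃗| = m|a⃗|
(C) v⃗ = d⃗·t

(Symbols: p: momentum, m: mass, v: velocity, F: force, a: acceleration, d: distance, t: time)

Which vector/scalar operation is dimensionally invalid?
(C) v⃗ = d⃗·t

(A) p⃗ = mv⃗: LHS [L M T^-1], RHS [L M T^-1] ✓ — mass (scalar) times velocity (vector)
(B) |F⃗| = m|a⃗|: LHS [L M T^-2], RHS [L M T^-2] ✓ — magnitudes of vectors are scalars
(C) v⃗ = d⃗·t: LHS [L T^-1], RHS [L T] ✗ — velocity is displacement per time; should be d⃗/t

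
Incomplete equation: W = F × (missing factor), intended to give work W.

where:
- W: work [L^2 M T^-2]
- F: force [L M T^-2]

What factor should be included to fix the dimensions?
d (distance), dimensions [L]

W has dimensions [L^2 M T^-2] and F has dimensions [L M T^-2].
The missing factor must have dimensions [L^2 M T^-2] / [L M T^-2] = [L], i.e. distance (d).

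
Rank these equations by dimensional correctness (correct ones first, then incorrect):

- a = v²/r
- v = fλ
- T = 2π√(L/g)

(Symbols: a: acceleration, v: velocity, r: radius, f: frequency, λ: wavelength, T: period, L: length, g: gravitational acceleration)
Dimensionally correct: a = v²/r, v = fλ, T = 2π√(L/g)
Dimensionally incorrect: none
Ordered (correct first, then incorrect): a = v²/r, v = fλ, T = 2π√(L/g)

- a = v²/r: LHS [L T^-2], RHS [L T^-2] → correct ✓
- v = fλ: LHS [L T^-1], RHS [L T^-1] → correct ✓
- T = 2π√(L/g): LHS [T], RHS [T] → correct ✓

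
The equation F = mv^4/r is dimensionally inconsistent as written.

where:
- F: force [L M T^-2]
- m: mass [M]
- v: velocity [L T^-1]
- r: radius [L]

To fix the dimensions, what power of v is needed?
The exponent of v should be 2: F = mv^2/r

The LHS F has dimensions [L M T^-2]; v has dimensions [L T^-1].
As written, the RHS mv^4/r (exponent 4 on v) has dimensions [L^3 M T^-4], which does not match.
With exponent 2, the RHS mv^2/r has dimensions [L M T^-2], matching the LHS.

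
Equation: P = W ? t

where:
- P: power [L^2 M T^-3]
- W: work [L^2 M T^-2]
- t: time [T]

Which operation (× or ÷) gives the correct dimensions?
division (÷): P = W ÷ t

P [L^2 M T^-3]; W [L^2 M T^-2]; t [T].
W × t → [L^2 M T^-1] ✗
W ÷ t → [L^2 M T^-3] ✓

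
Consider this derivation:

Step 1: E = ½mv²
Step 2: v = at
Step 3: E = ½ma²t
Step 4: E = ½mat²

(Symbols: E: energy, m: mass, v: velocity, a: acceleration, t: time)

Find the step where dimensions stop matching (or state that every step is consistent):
Step 3

Step 1: E = ½mv² → LHS [L^2 M T^-2], RHS [L^2 M T^-2] ✓
Step 2: v = at → LHS [L T^-1], RHS [L T^-1] ✓
Step 3: E = ½ma²t → LHS [L^2 M T^-2], RHS [L^2 M T^-3] ✗

The first dimensional inconsistency appears in step 3: E = ½ma²t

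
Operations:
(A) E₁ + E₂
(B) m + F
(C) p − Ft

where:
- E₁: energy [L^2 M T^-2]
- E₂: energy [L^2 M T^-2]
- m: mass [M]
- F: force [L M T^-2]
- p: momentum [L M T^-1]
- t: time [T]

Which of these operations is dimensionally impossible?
(B) m + F

(A) E₁ + E₂: E₁ [L^2 M T^-2] and E₂ [L^2 M T^-2] — same dimensions ✓
(B) m + F: m [M] and F [L M T^-2] — different dimensions cannot be added/subtracted ✗
(C) p − Ft: p [L M T^-1] and Ft [L M T^-1] — same dimensions ✓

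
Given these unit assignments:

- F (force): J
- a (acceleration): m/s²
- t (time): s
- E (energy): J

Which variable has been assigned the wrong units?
F

The variable F (force) should have units N, not J.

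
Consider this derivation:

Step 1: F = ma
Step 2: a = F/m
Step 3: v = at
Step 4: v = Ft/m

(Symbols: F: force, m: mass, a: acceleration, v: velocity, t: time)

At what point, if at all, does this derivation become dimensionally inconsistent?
No step introduces an error — all steps are dimensionally consistent.

Step 1: F = ma → LHS [L M T^-2], RHS [L M T^-2] ✓
Step 2: a = F/m → LHS [L T^-2], RHS [L T^-2] ✓
Step 3: v = at → LHS [L T^-1], RHS [L T^-1] ✓
Step 4: v = Ft/m → LHS [L T^-1], RHS [L T^-1] ✓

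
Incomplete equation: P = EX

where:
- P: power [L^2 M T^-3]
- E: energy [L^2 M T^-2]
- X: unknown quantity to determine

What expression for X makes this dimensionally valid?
X = f (inverse time / frequency (1/t)), dimensions [T^-1]

P has dimensions [L^2 M T^-3]; the rest of the RHS (E) has dimensions [L^2 M T^-2].
So X must have dimensions [T^-1] — X = f (inverse time / frequency (1/t)).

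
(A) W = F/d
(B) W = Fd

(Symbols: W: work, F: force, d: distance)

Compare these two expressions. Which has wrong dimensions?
(A)

(A) W = F/d: LHS [L^2 M T^-2], RHS [M T^-2] ✗
(B) W = Fd: LHS [L^2 M T^-2], RHS [L^2 M T^-2] ✓

Expression (A) W = F/d is dimensionally incorrect.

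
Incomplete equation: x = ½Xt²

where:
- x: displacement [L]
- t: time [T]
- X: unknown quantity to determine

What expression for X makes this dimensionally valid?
X = a (acceleration), dimensions [L T^-2]

x has dimensions [L]; the rest of the RHS (½ t²) has dimensions [T^2].
So X must have dimensions [L T^-2] — X = a (acceleration).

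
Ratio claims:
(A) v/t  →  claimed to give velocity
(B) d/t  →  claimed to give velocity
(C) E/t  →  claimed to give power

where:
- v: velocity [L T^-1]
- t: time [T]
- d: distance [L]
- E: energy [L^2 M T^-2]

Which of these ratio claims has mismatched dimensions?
(A) v/t does not give velocity

(A) v/t: [L T^-2] ≠ velocity [L T^-1] ✗
(B) d/t: [L T^-1] = velocity [L T^-1] ✓
(C) E/t: [L^2 M T^-3] = power [L^2 M T^-3] ✓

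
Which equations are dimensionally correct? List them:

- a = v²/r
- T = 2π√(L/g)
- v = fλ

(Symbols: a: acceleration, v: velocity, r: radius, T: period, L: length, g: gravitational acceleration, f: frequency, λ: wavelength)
Dimensionally correct: a = v²/r, T = 2π√(L/g), v = fλ
Dimensionally incorrect: none
Ordered (correct first, then incorrect): a = v²/r, T = 2π√(L/g), v = fλ

- a = v²/r: LHS [L T^-2], RHS [L T^-2] → correct ✓
- T = 2π√(L/g): LHS [T], RHS [T] → correct ✓
- v = fλ: LHS [L T^-1], RHS [L T^-1] → correct ✓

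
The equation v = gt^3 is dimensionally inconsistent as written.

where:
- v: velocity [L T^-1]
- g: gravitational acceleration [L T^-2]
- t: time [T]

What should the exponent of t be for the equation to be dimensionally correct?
The exponent of t should be 1: v = gt

The LHS v has dimensions [L T^-1]; t has dimensions [T].
As written, the RHS gt^3 (exponent 3 on t) has dimensions [L T], which does not match.
With exponent 1, the RHS gt has dimensions [L T^-1], matching the LHS.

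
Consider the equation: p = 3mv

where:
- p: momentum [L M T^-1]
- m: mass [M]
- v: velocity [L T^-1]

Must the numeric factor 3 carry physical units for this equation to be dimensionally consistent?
No

p has dimensions [L M T^-1] and mv already has dimensions [L M T^-1], so the equation balances without 3 contributing any dimensions. 3 is a pure (dimensionless) number; changing or removing it would not affect dimensional consistency.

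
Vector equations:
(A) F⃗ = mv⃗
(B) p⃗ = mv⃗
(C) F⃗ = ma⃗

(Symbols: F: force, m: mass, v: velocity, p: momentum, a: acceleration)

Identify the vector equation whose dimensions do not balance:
(A) F⃗ = mv⃗

(A) F⃗ = mv⃗: LHS [L M T^-2], RHS [L M T^-1] ✗ — mass times velocity is momentum, not force; should be ma⃗
(B) p⃗ = mv⃗: LHS [L M T^-1], RHS [L M T^-1] ✓ — mass (scalar) times velocity (vector)
(C) F⃗ = ma⃗: LHS [L M T^-2], RHS [L M T^-2] ✓ — Force and acceleration are vectors, mass is a scalar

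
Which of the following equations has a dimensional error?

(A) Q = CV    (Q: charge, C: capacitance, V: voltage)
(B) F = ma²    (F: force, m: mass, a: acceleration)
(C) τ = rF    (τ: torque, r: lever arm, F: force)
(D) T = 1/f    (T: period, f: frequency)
(B) F = ma²

The equation (B) F = ma² is dimensionally incorrect.

LHS (F): [L M T^-2]
RHS (ma²): [L^2 M T^-4] ✗

The dimensions do not match. The other three equations balance.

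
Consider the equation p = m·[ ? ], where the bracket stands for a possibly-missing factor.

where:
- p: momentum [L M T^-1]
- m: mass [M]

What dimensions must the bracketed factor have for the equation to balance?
[L T^-1] — velocity (e.g. v)

p has dimensions [L M T^-1]; m has dimensions [M].
The bracketed factor must supply [L M T^-1] / [M] = [L T^-1].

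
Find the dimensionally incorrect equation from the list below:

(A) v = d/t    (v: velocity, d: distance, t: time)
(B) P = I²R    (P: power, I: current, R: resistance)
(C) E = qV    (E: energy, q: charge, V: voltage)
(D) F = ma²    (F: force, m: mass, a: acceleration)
(D) F = ma²

The equation (D) F = ma² is dimensionally incorrect.

LHS (F): [L M T^-2]
RHS (ma²): [L^2 M T^-4] ✗

The dimensions do not match. The other three equations balance.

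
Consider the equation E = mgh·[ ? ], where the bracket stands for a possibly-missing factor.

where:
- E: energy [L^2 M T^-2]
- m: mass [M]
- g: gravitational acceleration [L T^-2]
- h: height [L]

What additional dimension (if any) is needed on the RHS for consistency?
Nothing is missing — the bracketed factor must be dimensionless.

E has dimensions [L^2 M T^-2] and mgh already has dimensions [L^2 M T^-2], so E = mgh is dimensionally complete.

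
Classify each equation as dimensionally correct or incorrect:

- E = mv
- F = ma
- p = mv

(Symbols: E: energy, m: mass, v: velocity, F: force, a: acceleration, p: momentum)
Dimensionally correct: F = ma, p = mv
Dimensionally incorrect: E = mv
Ordered (correct first, then incorrect): F = ma, p = mv, E = mv

- E = mv: LHS [L^2 M T^-2], RHS [L M T^-1] → incorrect ✗
- F = ma: LHS [L M T^-2], RHS [L M T^-2] → correct ✓
- p = mv: LHS [L M T^-1], RHS [L M T^-1] → correct ✓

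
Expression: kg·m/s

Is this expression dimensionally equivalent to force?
No

The expression kg·m/s has dimensions [L M T^-1], but force has dimensions [L M T^-2].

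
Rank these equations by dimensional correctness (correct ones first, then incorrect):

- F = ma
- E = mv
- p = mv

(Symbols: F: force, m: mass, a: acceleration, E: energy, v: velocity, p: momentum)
Dimensionally correct: F = ma, p = mv
Dimensionally incorrect: E = mv
Ordered (correct first, then incorrect): F = ma, p = mv, E = mv

- F = ma: LHS [L M T^-2], RHS [L M T^-2] → correct ✓
- E = mv: LHS [L^2 M T^-2], RHS [L M T^-1] → incorrect ✗
- p = mv: LHS [L M T^-1], RHS [L M T^-1] → correct ✓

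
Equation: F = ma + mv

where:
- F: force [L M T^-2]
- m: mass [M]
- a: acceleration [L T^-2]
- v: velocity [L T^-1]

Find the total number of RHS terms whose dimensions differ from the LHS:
1

LHS F: [L M T^-2]
- ma: [L M T^-2] ✓
- mv: [L M T^-1] ✗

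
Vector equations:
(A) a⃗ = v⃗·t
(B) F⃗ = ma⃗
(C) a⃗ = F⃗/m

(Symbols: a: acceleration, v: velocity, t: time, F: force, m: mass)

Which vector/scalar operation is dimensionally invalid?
(A) a⃗ = v⃗·t

(A) a⃗ = v⃗·t: LHS [L T^-2], RHS [L] ✗ — acceleration is velocity per time; should be v⃗/t
(B) F⃗ = ma⃗: LHS [L M T^-2], RHS [L M T^-2] ✓ — Force and acceleration are vectors, mass is a scalar
(C) a⃗ = F⃗/m: LHS [L T^-2], RHS [L T^-2] ✓ — force (vector) divided by mass (scalar)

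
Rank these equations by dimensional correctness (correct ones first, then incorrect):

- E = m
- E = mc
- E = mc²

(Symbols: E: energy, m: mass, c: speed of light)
Dimensionally correct: E = mc²
Dimensionally incorrect: E = m, E = mc
Ordered (correct first, then incorrect): E = mc², E = m, E = mc

- E = m: LHS [L^2 M T^-2], RHS [M] → incorrect ✗
- E = mc: LHS [L^2 M T^-2], RHS [L M T^-1] → incorrect ✗
- E = mc²: LHS [L^2 M T^-2], RHS [L^2 M T^-2] → correct ✓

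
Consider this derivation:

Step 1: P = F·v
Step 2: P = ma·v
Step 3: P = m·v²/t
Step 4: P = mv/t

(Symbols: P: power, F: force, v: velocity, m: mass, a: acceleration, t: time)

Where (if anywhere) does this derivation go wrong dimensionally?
Step 4

Step 1: P = F·v → LHS [L^2 M T^-3], RHS [L^2 M T^-3] ✓
Step 2: P = ma·v → LHS [L^2 M T^-3], RHS [L^2 M T^-3] ✓
Step 3: P = m·v²/t → LHS [L^2 M T^-3], RHS [L^2 M T^-3] ✓
Step 4: P = mv/t → LHS [L^2 M T^-3], RHS [L M T^-2] ✗

The first dimensional inconsistency appears in step 4: P = mv/t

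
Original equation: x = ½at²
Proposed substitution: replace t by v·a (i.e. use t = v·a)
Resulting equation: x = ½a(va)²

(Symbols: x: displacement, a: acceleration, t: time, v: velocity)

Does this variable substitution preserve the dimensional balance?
No

[t] = [T] and [v·a] = [L^2 T^-3]. These differ, so the substitution replaces a quantity by one of different dimensions and the result x = ½a(va)² has LHS [L] vs RHS [L^5 T^-8] — inconsistent.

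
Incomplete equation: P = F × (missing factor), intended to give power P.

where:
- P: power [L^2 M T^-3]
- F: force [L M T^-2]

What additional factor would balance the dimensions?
v (velocity), dimensions [L T^-1]

P has dimensions [L^2 M T^-3] and F has dimensions [L M T^-2].
The missing factor must have dimensions [L^2 M T^-3] / [L M T^-2] = [L T^-1], i.e. velocity (v).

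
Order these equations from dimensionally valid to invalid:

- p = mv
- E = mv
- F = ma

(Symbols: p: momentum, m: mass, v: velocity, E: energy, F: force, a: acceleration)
Dimensionally correct: p = mv, F = ma
Dimensionally incorrect: E = mv
Ordered (correct first, then incorrect): p = mv, F = ma, E = mv

- p = mv: LHS [L M T^-1], RHS [L M T^-1] → correct ✓
- E = mv: LHS [L^2 M T^-2], RHS [L M T^-1] → incorrect ✗
- F = ma: LHS [L M T^-2], RHS [L M T^-2] → correct ✓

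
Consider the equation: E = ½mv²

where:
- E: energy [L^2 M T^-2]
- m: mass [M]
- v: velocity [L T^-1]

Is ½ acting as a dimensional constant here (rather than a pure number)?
No

E has dimensions [L^2 M T^-2] and mv² already has dimensions [L^2 M T^-2], so the equation balances without ½ contributing any dimensions. ½ is a pure (dimensionless) number; changing or removing it would not affect dimensional consistency.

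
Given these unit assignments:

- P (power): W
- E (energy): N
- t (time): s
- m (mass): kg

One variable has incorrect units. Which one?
E

The variable E (energy) should have units J, not N.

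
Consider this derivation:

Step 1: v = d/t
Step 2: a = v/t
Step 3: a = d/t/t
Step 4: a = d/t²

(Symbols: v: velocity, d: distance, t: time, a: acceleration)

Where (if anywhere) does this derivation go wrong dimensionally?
No step introduces an error — all steps are dimensionally consistent.

Step 1: v = d/t → LHS [L T^-1], RHS [L T^-1] ✓
Step 2: a = v/t → LHS [L T^-2], RHS [L T^-2] ✓
Step 3: a = d/t/t → LHS [L T^-2], RHS [L T^-2] ✓
Step 4: a = d/t² → LHS [L T^-2], RHS [L T^-2] ✓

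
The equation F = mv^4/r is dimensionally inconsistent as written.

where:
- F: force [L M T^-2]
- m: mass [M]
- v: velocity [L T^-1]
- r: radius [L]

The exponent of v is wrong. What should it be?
The exponent of v should be 2: F = mv^2/r

The LHS F has dimensions [L M T^-2]; v has dimensions [L T^-1].
As written, the RHS mv^4/r (exponent 4 on v) has dimensions [L^3 M T^-4], which does not match.
With exponent 2, the RHS mv^2/r has dimensions [L M T^-2], matching the LHS.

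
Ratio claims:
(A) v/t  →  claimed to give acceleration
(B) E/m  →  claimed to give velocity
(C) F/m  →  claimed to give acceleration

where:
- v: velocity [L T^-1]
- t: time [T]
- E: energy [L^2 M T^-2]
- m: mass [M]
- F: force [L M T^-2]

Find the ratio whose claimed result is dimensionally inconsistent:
(B) E/m does not give velocity

(A) v/t: [L T^-2] = acceleration [L T^-2] ✓
(B) E/m: [L^2 T^-2] ≠ velocity [L T^-1] ✗
(C) F/m: [L T^-2] = acceleration [L T^-2] ✓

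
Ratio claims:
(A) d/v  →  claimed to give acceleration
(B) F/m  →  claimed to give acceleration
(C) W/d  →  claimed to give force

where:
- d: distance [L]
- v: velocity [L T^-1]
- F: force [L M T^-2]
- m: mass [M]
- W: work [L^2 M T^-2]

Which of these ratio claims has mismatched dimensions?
(A) d/v does not give acceleration

(A) d/v: [T] ≠ acceleration [L T^-2] ✗
(B) F/m: [L T^-2] = acceleration [L T^-2] ✓
(C) W/d: [L M T^-2] = force [L M T^-2] ✓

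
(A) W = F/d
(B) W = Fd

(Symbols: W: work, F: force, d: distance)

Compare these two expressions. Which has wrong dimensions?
(A)

(A) W = F/d: LHS [L^2 M T^-2], RHS [M T^-2] ✗
(B) W = Fd: LHS [L^2 M T^-2], RHS [L^2 M T^-2] ✓

Expression (A) W = F/d is dimensionally incorrect.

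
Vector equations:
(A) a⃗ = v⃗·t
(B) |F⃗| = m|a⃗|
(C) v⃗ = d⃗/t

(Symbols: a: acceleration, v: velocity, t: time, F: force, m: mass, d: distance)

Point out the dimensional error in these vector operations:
(A) a⃗ = v⃗·t

(A) a⃗ = v⃗·t: LHS [L T^-2], RHS [L] ✗ — acceleration is velocity per time; should be v⃗/t
(B) |F⃗| = m|a⃗|: LHS [L M T^-2], RHS [L M T^-2] ✓ — magnitudes of vectors are scalars
(C) v⃗ = d⃗/t: LHS [L T^-1], RHS [L T^-1] ✓ — displacement (vector) divided by time (scalar)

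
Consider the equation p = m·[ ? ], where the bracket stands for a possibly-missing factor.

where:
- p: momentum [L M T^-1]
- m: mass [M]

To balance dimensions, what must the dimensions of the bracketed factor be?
[L T^-1] — velocity (e.g. v)

p has dimensions [L M T^-1]; m has dimensions [M].
The bracketed factor must supply [L M T^-1] / [M] = [L T^-1].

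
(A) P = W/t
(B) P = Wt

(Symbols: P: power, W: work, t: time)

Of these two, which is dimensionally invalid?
(B)

(A) P = W/t: LHS [L^2 M T^-3], RHS [L^2 M T^-3] ✓
(B) P = Wt: LHS [L^2 M T^-3], RHS [L^2 M T^-1] ✗

Expression (B) P = Wt is dimensionally incorrect.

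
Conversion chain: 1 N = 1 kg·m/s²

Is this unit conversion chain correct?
The chain is correct (no errors).

Correct: Newton is defined as kg·m/s²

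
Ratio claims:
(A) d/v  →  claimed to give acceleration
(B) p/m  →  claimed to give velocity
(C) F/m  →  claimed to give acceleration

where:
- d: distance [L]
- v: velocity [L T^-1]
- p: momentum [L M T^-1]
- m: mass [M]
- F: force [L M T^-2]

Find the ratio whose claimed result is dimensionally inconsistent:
(A) d/v does not give acceleration

(A) d/v: [T] ≠ acceleration [L T^-2] ✗
(B) p/m: [L T^-1] = velocity [L T^-1] ✓
(C) F/m: [L T^-2] = acceleration [L T^-2] ✓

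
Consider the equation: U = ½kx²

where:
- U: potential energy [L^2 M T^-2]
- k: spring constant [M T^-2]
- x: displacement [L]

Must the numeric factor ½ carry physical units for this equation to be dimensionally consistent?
No

U has dimensions [L^2 M T^-2] and kx² already has dimensions [L^2 M T^-2], so the equation balances without ½ contributing any dimensions. ½ is a pure (dimensionless) number; changing or removing it would not affect dimensional consistency.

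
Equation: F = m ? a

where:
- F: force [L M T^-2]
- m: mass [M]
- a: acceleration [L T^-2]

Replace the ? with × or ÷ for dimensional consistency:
multiplication (×): F = m × a

F [L M T^-2]; m [M]; a [L T^-2].
m × a → [L M T^-2] ✓
m ÷ a → [L^-1 M T^2] ✗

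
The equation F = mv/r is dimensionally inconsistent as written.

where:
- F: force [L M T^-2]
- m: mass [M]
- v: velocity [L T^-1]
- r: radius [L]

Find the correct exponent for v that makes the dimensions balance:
The exponent of v should be 2: F = mv^2/r

The LHS F has dimensions [L M T^-2]; v has dimensions [L T^-1].
As written, the RHS mv/r (exponent 1 on v) has dimensions [M T^-1], which does not match.
With exponent 2, the RHS mv^2/r has dimensions [L M T^-2], matching the LHS.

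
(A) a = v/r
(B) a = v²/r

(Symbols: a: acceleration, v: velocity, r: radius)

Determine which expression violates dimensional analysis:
(A)

(A) a = v/r: LHS [L T^-2], RHS [T^-1] ✗
(B) a = v²/r: LHS [L T^-2], RHS [L T^-2] ✓

Expression (A) a = v/r is dimensionally incorrect.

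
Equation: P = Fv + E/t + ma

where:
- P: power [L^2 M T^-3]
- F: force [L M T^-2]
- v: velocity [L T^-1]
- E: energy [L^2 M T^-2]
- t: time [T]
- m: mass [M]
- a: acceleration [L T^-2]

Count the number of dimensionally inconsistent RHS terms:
1

LHS P: [L^2 M T^-3]
- Fv: [L^2 M T^-3] ✓
- E/t: [L^2 M T^-3] ✓
- ma: [L M T^-2] ✗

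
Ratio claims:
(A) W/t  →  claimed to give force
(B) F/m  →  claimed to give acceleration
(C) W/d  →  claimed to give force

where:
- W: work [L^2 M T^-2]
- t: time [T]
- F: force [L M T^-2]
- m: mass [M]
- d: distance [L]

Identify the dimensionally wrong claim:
(A) W/t does not give force

(A) W/t: [L^2 M T^-3] ≠ force [L M T^-2] ✗
(B) F/m: [L T^-2] = acceleration [L T^-2] ✓
(C) W/d: [L M T^-2] = force [L M T^-2] ✓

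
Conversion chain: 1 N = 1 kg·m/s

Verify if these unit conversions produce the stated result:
The chain is incorrect (it contains an error).

Incorrect: Newton is kg·m/s², not kg·m/s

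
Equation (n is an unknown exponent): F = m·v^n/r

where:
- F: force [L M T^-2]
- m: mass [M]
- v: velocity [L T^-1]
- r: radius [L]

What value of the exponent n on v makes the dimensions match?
n = 2

F has dimensions [L M T^-2]; v has dimensions [L T^-1].
The rest of the RHS has dimensions [L^-1 M], so v^n must supply [L^2 T^-2].
With n = 2: m·v^2/r has dimensions [L M T^-2], matching the LHS ✓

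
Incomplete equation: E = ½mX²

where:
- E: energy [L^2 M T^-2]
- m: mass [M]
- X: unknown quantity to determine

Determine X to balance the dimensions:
X = v (velocity), dimensions [L T^-1]

E has dimensions [L^2 M T^-2]; the rest of the RHS (½m) has dimensions [M].
So X² must have dimensions [L^2 T^-2], i.e. X has dimensions [L T^-1] — X = v (velocity).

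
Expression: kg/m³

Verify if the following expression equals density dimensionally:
Yes

The expression kg/m³ has dimensions [L^-3 M], which is exactly density [L^-3 M].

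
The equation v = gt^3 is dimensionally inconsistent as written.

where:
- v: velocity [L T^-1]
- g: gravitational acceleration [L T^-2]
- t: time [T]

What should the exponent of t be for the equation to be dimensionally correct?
The exponent of t should be 1: v = gt

The LHS v has dimensions [L T^-1]; t has dimensions [T].
As written, the RHS gt^3 (exponent 3 on t) has dimensions [L T], which does not match.
With exponent 1, the RHS gt has dimensions [L T^-1], matching the LHS.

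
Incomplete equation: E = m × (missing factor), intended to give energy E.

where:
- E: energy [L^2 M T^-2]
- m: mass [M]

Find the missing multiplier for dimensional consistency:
v² (velocity squared), dimensions [L^2 T^-2]

E has dimensions [L^2 M T^-2] and m has dimensions [M].
The missing factor must have dimensions [L^2 M T^-2] / [M] = [L^2 T^-2], i.e. velocity squared (v²).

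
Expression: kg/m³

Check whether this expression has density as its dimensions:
Yes

The expression kg/m³ has dimensions [L^-3 M], which is exactly density [L^-3 M].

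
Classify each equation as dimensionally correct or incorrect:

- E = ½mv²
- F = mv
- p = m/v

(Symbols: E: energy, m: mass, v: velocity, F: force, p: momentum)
Dimensionally correct: E = ½mv²
Dimensionally incorrect: F = mv, p = m/v
Ordered (correct first, then incorrect): E = ½mv², F = mv, p = m/v

- E = ½mv²: LHS [L^2 M T^-2], RHS [L^2 M T^-2] → correct ✓
- F = mv: LHS [L M T^-2], RHS [L M T^-1] → incorrect ✗
- p = m/v: LHS [L M T^-1], RHS [L^-1 M T] → incorrect ✗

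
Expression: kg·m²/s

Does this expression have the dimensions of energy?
No

The expression kg·m²/s has dimensions [L^2 M T^-1], but energy has dimensions [L^2 M T^-2].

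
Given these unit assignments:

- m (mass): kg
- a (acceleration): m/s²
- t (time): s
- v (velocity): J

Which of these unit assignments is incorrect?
v

The variable v (velocity) should have units m/s, not J.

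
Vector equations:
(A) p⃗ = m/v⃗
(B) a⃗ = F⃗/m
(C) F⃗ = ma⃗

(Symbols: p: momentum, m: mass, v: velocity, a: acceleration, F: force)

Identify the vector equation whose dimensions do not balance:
(A) p⃗ = m/v⃗

(A) p⃗ = m/v⃗: LHS [L M T^-1], RHS [L^-1 M T] ✗ — momentum is mass times velocity; should be mv⃗ (and division by a vector is undefined)
(B) a⃗ = F⃗/m: LHS [L T^-2], RHS [L T^-2] ✓ — force (vector) divided by mass (scalar)
(C) F⃗ = ma⃗: LHS [L M T^-2], RHS [L M T^-2] ✓ — Force and acceleration are vectors, mass is a scalar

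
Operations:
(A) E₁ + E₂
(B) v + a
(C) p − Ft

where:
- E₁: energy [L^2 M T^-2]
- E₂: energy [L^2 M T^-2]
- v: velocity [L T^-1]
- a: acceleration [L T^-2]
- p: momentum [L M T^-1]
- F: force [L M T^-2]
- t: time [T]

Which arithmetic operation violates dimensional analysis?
(B) v + a

(A) E₁ + E₂: E₁ [L^2 M T^-2] and E₂ [L^2 M T^-2] — same dimensions ✓
(B) v + a: v [L T^-1] and a [L T^-2] — different dimensions cannot be added/subtracted ✗
(C) p − Ft: p [L M T^-1] and Ft [L M T^-1] — same dimensions ✓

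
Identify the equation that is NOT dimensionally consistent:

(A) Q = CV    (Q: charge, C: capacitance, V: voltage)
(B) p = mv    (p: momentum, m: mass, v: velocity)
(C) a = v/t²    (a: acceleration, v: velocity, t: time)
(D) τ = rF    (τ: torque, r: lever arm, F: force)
(C) a = v/t²

The equation (C) a = v/t² is dimensionally incorrect.

LHS (a): [L T^-2]
RHS (v/t²): [L T^-3] ✗

The dimensions do not match. The other three equations balance.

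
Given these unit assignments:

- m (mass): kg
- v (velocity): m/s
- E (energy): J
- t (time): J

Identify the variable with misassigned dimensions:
t

The variable t (time) should have units s, not J.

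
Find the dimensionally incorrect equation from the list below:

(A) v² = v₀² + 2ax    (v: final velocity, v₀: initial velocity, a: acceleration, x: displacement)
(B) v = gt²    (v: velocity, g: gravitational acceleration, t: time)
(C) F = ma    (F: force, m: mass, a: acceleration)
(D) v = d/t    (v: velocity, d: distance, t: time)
(B) v = gt²

The equation (B) v = gt² is dimensionally incorrect.

LHS (v): [L T^-1]
RHS (gt²): [L] ✗

The dimensions do not match. The other three equations balance.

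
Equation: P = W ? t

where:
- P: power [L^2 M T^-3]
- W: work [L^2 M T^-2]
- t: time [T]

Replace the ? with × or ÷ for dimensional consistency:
division (÷): P = W ÷ t

P [L^2 M T^-3]; W [L^2 M T^-2]; t [T].
W × t → [L^2 M T^-1] ✗
W ÷ t → [L^2 M T^-3] ✓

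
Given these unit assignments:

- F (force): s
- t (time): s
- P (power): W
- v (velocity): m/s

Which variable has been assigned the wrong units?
F

The variable F (force) should have units N, not s.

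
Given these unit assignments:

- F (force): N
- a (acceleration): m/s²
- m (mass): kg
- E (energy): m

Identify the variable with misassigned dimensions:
E

The variable E (energy) should have units J, not m.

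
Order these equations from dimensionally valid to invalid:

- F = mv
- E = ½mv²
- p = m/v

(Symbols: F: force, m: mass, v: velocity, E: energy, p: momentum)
Dimensionally correct: E = ½mv²
Dimensionally incorrect: F = mv, p = m/v
Ordered (correct first, then incorrect): E = ½mv², F = mv, p = m/v

- F = mv: LHS [L M T^-2], RHS [L M T^-1] → incorrect ✗
- E = ½mv²: LHS [L^2 M T^-2], RHS [L^2 M T^-2] → correct ✓
- p = m/v: LHS [L M T^-1], RHS [L^-1 M T] → incorrect ✗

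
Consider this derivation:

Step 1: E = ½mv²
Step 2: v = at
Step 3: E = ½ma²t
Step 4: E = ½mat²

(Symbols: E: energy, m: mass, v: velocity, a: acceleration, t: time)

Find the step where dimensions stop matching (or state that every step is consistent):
Step 3

Step 1: E = ½mv² → LHS [L^2 M T^-2], RHS [L^2 M T^-2] ✓
Step 2: v = at → LHS [L T^-1], RHS [L T^-1] ✓
Step 3: E = ½ma²t → LHS [L^2 M T^-2], RHS [L^2 M T^-3] ✗

The first dimensional inconsistency appears in step 3: E = ½ma²t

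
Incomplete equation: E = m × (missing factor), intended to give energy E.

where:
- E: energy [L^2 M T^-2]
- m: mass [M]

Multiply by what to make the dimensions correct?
v² (velocity squared), dimensions [L^2 T^-2]

E has dimensions [L^2 M T^-2] and m has dimensions [M].
The missing factor must have dimensions [L^2 M T^-2] / [M] = [L^2 T^-2], i.e. velocity squared (v²).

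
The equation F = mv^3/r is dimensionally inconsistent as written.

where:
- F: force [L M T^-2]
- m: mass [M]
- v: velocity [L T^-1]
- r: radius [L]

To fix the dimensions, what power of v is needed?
The exponent of v should be 2: F = mv^2/r

The LHS F has dimensions [L M T^-2]; v has dimensions [L T^-1].
As written, the RHS mv^3/r (exponent 3 on v) has dimensions [L^2 M T^-3], which does not match.
With exponent 2, the RHS mv^2/r has dimensions [L M T^-2], matching the LHS.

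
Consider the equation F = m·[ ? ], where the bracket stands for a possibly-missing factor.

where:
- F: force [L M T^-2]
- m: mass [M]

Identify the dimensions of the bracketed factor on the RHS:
[L T^-2] — acceleration (e.g. a)

F has dimensions [L M T^-2]; m has dimensions [M].
The bracketed factor must supply [L M T^-2] / [M] = [L T^-2].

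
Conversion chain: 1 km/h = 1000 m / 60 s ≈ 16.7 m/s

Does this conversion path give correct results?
The chain is incorrect (it contains an error).

Incorrect: 1 h = 3600 s, not 60 s (1 km/h ≈ 0.278 m/s)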